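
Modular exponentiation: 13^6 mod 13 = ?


13^1 mod 13 = 0
13^2 mod 13 = 0
13^3 mod 13 = 0
13^4 mod 13 = 0
13^5 mod 13 = 0
13^6 mod 13 = 0


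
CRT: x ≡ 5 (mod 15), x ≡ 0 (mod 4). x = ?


M = 15*4 = 60
M1 = M/15 = 4, M2 = M/4 = 15
M1^(-1) mod 15 = 4, M2^(-1) mod 4 = 3
x = 5*4*4 + 0*15*3 = 80
80 mod 60 = 20
Check: 20 mod 15 = 5 ✓, 20 mod 4 = 0 ✓

x ≡ 20 (mod 60)


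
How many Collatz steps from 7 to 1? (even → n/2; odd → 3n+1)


7 → 22 → 11 → 34 → 17 → 52 → 26 → 13 → 40 → 20 → 10 → 5 → 16 → 8 → 4 → 2 → 1
Total steps = 16

16 steps


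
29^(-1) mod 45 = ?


Use the extended Euclidean algorithm on (45, 29); each row r = 45*s + 29*t:
r=45, s=1, t=0
r=29, s=0, t=1
q=1: r=16, s=1, t=-1   [45*(1) + 29*(-1) = 16]
q=1: r=13, s=-1, t=2   [45*(-1) + 29*(2) = 13]
q=1: r=3, s=2, t=-3   [45*(2) + 29*(-3) = 3]
q=4: r=1, s=-9, t=14   [45*(-9) + 29*(14) = 1]
q=3: r=0, s=29, t=-45   [45*(29) + 29*(-45) = 0]
GCD = 1 with t = 14, so 29*(14) ≡ 1 (mod 45)
Inverse = 14 mod 45 = 14
Check: 29 * 14 = 406 ≡ 1 (mod 45)

29^(-1) ≡ 14 (mod 45)


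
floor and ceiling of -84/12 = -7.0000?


-84/12 = -7.0000
floor = -7
ceil = -7

floor = -7, ceil = -7


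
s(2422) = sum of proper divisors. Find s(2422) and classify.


Proper divisors: 1, 2, 7, 14, 173, 346, 1211
Sum = 1 + 2 + 7 + 14 + 173 + 346 + 1211 = 1754
1754 < 2422 → deficient

s(2422) = 1754 (deficient)


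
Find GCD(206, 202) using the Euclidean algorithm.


206 = 1 * 202 + 4
202 = 50 * 4 + 2
4 = 2 * 2 + 0
GCD = 2


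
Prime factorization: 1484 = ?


1484 / 2 = 742
742 / 2 = 371
371 / 7 = 53
53 / 53 = 1
1484 = 2^2 × 7 × 53


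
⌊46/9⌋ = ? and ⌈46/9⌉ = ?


46/9 = 5.1111
floor = 5
ceil = 6

floor = 5, ceil = 6


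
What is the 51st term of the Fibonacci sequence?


Sequence: 1, 1, 2, 3, 5, 8, 13, 21, 34, 55, 89, 144, 233, 377, 610, 987, 1597, 2584, 4181, 6765, 10946, 17711, 28657, 46368, 75025, 121393, 196418, 317811, 514229, 832040, 1346269, 2178309, 3524578, 5702887, 9227465, 14930352, 24157817, 39088169, 63245986, 102334155, 165580141, 267914296, 433494437, 701408733, 1134903170, 1836311903, 2971215073, 4807526976, 7778742049, 12586269025, 20365011074
F(51) = 20365011074


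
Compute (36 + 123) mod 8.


36 + 123 = 159
159 mod 8 = 7


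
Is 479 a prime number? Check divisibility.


Check divisors up to sqrt(479) = 21.8861
No divisors found.
479 is prime.

Yes, 479 is prime


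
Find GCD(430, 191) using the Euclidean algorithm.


430 = 2 * 191 + 48
191 = 3 * 48 + 47
48 = 1 * 47 + 1
47 = 47 * 1 + 0
GCD = 1


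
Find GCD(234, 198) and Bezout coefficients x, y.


Tabular extended Euclidean (each row: r = 234*s + 198*t):
r=234, s=1, t=0
r=198, s=0, t=1
q=1: r=36, s=1, t=-1   [234*(1) + 198*(-1) = 36]
q=5: r=18, s=-5, t=6   [234*(-5) + 198*(6) = 18]
q=2: r=0, s=11, t=-13   [234*(11) + 198*(-13) = 0]
GCD = 18; from the row with r=18: x=-5, y=6
Check: 234*(-5) + 198*(6) = -1170 + 1188 = 18

GCD = 18, x = -5, y = 6


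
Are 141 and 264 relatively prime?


Euclidean algorithm:
264 = 1 * 141 + 123
141 = 1 * 123 + 18
123 = 6 * 18 + 15
18 = 1 * 15 + 3
15 = 5 * 3 + 0
GCD(141, 264) = 3

No, not coprime (GCD = 3)


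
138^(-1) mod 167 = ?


Use the extended Euclidean algorithm on (167, 138); each row r = 167*s + 138*t:
r=167, s=1, t=0
r=138, s=0, t=1
q=1: r=29, s=1, t=-1   [167*(1) + 138*(-1) = 29]
q=4: r=22, s=-4, t=5   [167*(-4) + 138*(5) = 22]
q=1: r=7, s=5, t=-6   [167*(5) + 138*(-6) = 7]
q=3: r=1, s=-19, t=23   [167*(-19) + 138*(23) = 1]
q=7: r=0, s=138, t=-167   [167*(138) + 138*(-167) = 0]
GCD = 1 with t = 23, so 138*(23) ≡ 1 (mod 167)
Inverse = 23 mod 167 = 23
Check: 138 * 23 = 3174 ≡ 1 (mod 167)

138^(-1) ≡ 23 (mod 167)


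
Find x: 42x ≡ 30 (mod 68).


GCD(42, 68) = 2 divides 30
Divide: 21x ≡ 15 (mod 34)
x ≡ 25 (mod 34)


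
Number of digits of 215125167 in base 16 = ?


215125167 in base 16 = CD28CAF
Number of digits = 7

7 digits (base 16)


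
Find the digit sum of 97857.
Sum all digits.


9 + 7 + 8 + 5 + 7 = 36


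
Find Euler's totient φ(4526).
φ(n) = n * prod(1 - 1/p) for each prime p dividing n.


4526 = 2 × 31 × 73
Prime factors: 2, 31, 73
φ(4526) = 4526 × (1-1/2) × (1-1/31) × (1-1/73)
= 4526 × 1/2 × 30/31 × 72/73 = 2160

φ(4526) = 2160


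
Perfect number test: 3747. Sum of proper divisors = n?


Proper divisors of 3747: 1, 3, 1249
Sum = 1 + 3 + 1249 = 1253

No, 3747 is not perfect (1253 ≠ 3747)


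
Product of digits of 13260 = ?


1 × 3 × 2 × 6 × 0 = 0


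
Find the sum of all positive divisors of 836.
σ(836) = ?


Divisors of 836: 1, 2, 4, 11, 19, 22, 38, 44, 76, 209, 418, 836
Sum = 1 + 2 + 4 + 11 + 19 + 22 + 38 + 44 + 76 + 209 + 418 + 836 = 1680

σ(836) = 1680


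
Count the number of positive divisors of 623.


623 = 7^1 × 89^1
d(623) = (1+1) × (1+1) = 4

4 divisors


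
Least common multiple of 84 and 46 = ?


GCD(84, 46) = 2
LCM = 84*46/2 = 3864/2 = 1932

LCM = 1932


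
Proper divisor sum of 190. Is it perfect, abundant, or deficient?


Proper divisors: 1, 2, 5, 10, 19, 38, 95
Sum = 1 + 2 + 5 + 10 + 19 + 38 + 95 = 170
170 < 190 → deficient

s(190) = 170 (deficient)


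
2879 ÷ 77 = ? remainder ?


2879 = 77 * 37 + 30
Check: 2849 + 30 = 2879

q = 37, r = 30


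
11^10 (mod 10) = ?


11^1 mod 10 = 1
11^2 mod 10 = 1
11^3 mod 10 = 1
11^4 mod 10 = 1
11^5 mod 10 = 1
11^6 mod 10 = 1
11^7 mod 10 = 1
11^8 mod 10 = 1
11^9 mod 10 = 1
11^10 mod 10 = 1


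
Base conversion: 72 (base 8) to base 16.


72 (base 8) = 58 (decimal)
58 (decimal) = 3A (base 16)


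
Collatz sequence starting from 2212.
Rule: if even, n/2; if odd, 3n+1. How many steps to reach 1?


2212 → 1106 → 553 → 1660 → 830 → 415 → 1246 → 623 → 1870 → 935 → 2806 → 1403 → 4210 → 2105 → 6316 → 3158 → 1579 → 4738 → 2369 → 7108 → 3554 → 1777 → 5332 → 2666 → 1333 → 4000 → 2000 → 1000 → 500 → 250 → 125 → 376 → 188 → 94 → 47 → 142 → 71 → 214 → 107 → 322 → 161 → 484 → 242 → 121 → 364 → 182 → 91 → 274 → 137 → 412 → 206 → 103 → 310 → 155 → 466 → 233 → 700 → 350 → 175 → 526 → 263 → 790 → 395 → 1186 → 593 → 1780 → 890 → 445 → 1336 → 668 → 334 → 167 → 502 → 251 → 754 → 377 → 1132 → 566 → 283 → 850 → 425 → 1276 → 638 → 319 → 958 → 479 → 1438 → 719 → 2158 → 1079 → 3238 → 1619 → 4858 → 2429 → 7288 → 3644 → 1822 → 911 → 2734 → 1367 → 4102 → 2051 → 6154 → 3077 → 9232 → 4616 → 2308 → 1154 → 577 → 1732 → 866 → 433 → 1300 → 650 → 325 → 976 → 488 → 244 → 122 → 61 → 184 → 92 → 46 → 23 → 70 → 35 → 106 → 53 → 160 → 80 → 40 → 20 → 10 → 5 → 16 → 8 → 4 → 2 → 1
Total steps = 138

138 steps


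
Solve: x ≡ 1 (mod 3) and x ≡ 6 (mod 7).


M = 3*7 = 21
M1 = M/3 = 7, M2 = M/7 = 3
M1^(-1) mod 3 = 1, M2^(-1) mod 7 = 5
x = 1*7*1 + 6*3*5 = 97
97 mod 21 = 13
Check: 13 mod 3 = 1 ✓, 13 mod 7 = 6 ✓

x ≡ 13 (mod 21)


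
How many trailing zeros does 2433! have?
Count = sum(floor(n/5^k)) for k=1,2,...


floor(2433/5) = 486
floor(2433/25) = 97
floor(2433/125) = 19
floor(2433/625) = 3
Total = 605

605 trailing zeros


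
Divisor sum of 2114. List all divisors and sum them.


Divisors of 2114: 1, 2, 7, 14, 151, 302, 1057, 2114
Sum = 1 + 2 + 7 + 14 + 151 + 302 + 1057 + 2114 = 3648

σ(2114) = 3648


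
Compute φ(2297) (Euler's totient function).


2297 = 2297
Prime factors: 2297
φ(2297) = 2297 × (1-1/2297)
= 2297 × 2296/2297 = 2296

φ(2297) = 2296


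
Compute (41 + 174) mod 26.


41 + 174 = 215
215 mod 26 = 7


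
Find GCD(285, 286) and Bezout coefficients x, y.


Tabular extended Euclidean (each row: r = 285*s + 286*t):
r=285, s=1, t=0
r=286, s=0, t=1
q=0: r=285, s=1, t=0   [285*(1) + 286*(0) = 285]
q=1: r=1, s=-1, t=1   [285*(-1) + 286*(1) = 1]
q=285: r=0, s=286, t=-285   [285*(286) + 286*(-285) = 0]
GCD = 1; from the row with r=1: x=-1, y=1
Check: 285*(-1) + 286*(1) = -285 + 286 = 1

GCD = 1, x = -1, y = 1


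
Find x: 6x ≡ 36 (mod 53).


GCD(6, 53) = 1, unique solution
a^(-1) mod 53 = 9
x = 9 * 36 mod 53 = 6

x ≡ 6 (mod 53)


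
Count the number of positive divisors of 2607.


2607 = 3^1 × 11^1 × 79^1
d(2607) = (1+1) × (1+1) × (1+1) = 8

8 divisors


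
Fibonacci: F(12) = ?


Sequence: 1, 1, 2, 3, 5, 8, 13, 21, 34, 55, 89, 144
F(12) = 144


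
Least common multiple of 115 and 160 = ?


GCD(115, 160) = 5
LCM = 115*160/5 = 18400/5 = 3680

LCM = 3680


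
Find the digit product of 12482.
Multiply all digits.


1 × 2 × 4 × 8 × 2 = 128


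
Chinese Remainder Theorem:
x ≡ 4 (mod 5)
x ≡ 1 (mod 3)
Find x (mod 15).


M = 5*3 = 15
M1 = M/5 = 3, M2 = M/3 = 5
M1^(-1) mod 5 = 2, M2^(-1) mod 3 = 2
x = 4*3*2 + 1*5*2 = 34
34 mod 15 = 4
Check: 4 mod 5 = 4 ✓, 4 mod 3 = 1 ✓

x ≡ 4 (mod 15)


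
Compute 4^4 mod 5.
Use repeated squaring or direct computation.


4^1 mod 5 = 4
4^2 mod 5 = 1
4^3 mod 5 = 4
4^4 mod 5 = 1


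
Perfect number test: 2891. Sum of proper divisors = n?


Proper divisors of 2891: 1, 7, 49, 59, 413
Sum = 1 + 7 + 49 + 59 + 413 = 529

No, 2891 is not perfect (529 ≠ 2891)


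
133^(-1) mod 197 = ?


Use the extended Euclidean algorithm on (197, 133); each row r = 197*s + 133*t:
r=197, s=1, t=0
r=133, s=0, t=1
q=1: r=64, s=1, t=-1   [197*(1) + 133*(-1) = 64]
q=2: r=5, s=-2, t=3   [197*(-2) + 133*(3) = 5]
q=12: r=4, s=25, t=-37   [197*(25) + 133*(-37) = 4]
q=1: r=1, s=-27, t=40   [197*(-27) + 133*(40) = 1]
q=4: r=0, s=133, t=-197   [197*(133) + 133*(-197) = 0]
GCD = 1 with t = 40, so 133*(40) ≡ 1 (mod 197)
Inverse = 40 mod 197 = 40
Check: 133 * 40 = 5320 ≡ 1 (mod 197)

133^(-1) ≡ 40 (mod 197)


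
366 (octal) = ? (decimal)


366 (base 8) = 246 (decimal)
246 (decimal) = 246 (base 10)


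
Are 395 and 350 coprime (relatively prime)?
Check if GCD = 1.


Euclidean algorithm:
395 = 1 * 350 + 45
350 = 7 * 45 + 35
45 = 1 * 35 + 10
35 = 3 * 10 + 5
10 = 2 * 5 + 0
GCD(395, 350) = 5

No, not coprime (GCD = 5)


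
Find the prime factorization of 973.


973 / 7 = 139
139 / 139 = 1
973 = 7 × 139


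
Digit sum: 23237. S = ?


2 + 3 + 2 + 3 + 7 = 17


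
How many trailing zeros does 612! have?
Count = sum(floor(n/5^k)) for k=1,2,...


floor(612/5) = 122
floor(612/25) = 24
floor(612/125) = 4
Total = 150

150 trailing zeros


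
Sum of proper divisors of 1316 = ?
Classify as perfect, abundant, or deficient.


Proper divisors: 1, 2, 4, 7, 14, 28, 47, 94, 188, 329, 658
Sum = 1 + 2 + 4 + 7 + 14 + 28 + 47 + 94 + 188 + 329 + 658 = 1372
1372 > 1316 → abundant

s(1316) = 1372 (abundant)


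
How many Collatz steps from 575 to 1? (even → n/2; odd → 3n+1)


575 → 1726 → 863 → 2590 → 1295 → 3886 → 1943 → 5830 → 2915 → 8746 → 4373 → 13120 → 6560 → 3280 → 1640 → 820 → 410 → 205 → 616 → 308 → 154 → 77 → 232 → 116 → 58 → 29 → 88 → 44 → 22 → 11 → 34 → 17 → 52 → 26 → 13 → 40 → 20 → 10 → 5 → 16 → 8 → 4 → 2 → 1
Total steps = 43

43 steps


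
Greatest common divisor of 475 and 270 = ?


475 = 1 * 270 + 205
270 = 1 * 205 + 65
205 = 3 * 65 + 10
65 = 6 * 10 + 5
10 = 2 * 5 + 0
GCD = 5


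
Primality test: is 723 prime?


723 / 3 = 241 (exact division)
723 is NOT prime.

No, 723 is not prime


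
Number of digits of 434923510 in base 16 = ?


434923510 in base 16 = 19EC67F6
Number of digits = 8

8 digits (base 16)


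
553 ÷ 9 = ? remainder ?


553 = 9 * 61 + 4
Check: 549 + 4 = 553

q = 61, r = 4


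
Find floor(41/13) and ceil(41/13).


41/13 = 3.1538
floor = 3
ceil = 4

floor = 3, ceil = 4


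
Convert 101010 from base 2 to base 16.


101010 (base 2) = 42 (decimal)
42 (decimal) = 2A (base 16)


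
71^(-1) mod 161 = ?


Use the extended Euclidean algorithm on (161, 71); each row r = 161*s + 71*t:
r=161, s=1, t=0
r=71, s=0, t=1
q=2: r=19, s=1, t=-2   [161*(1) + 71*(-2) = 19]
q=3: r=14, s=-3, t=7   [161*(-3) + 71*(7) = 14]
q=1: r=5, s=4, t=-9   [161*(4) + 71*(-9) = 5]
q=2: r=4, s=-11, t=25   [161*(-11) + 71*(25) = 4]
q=1: r=1, s=15, t=-34   [161*(15) + 71*(-34) = 1]
q=4: r=0, s=-71, t=161   [161*(-71) + 71*(161) = 0]
GCD = 1 with t = -34, so 71*(-34) ≡ 1 (mod 161)
Inverse = -34 mod 161 = 127
Check: 71 * 127 = 9017 ≡ 1 (mod 161)

71^(-1) ≡ 127 (mod 161)


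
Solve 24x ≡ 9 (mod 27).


GCD(24, 27) = 3 divides 9
Divide: 8x ≡ 3 (mod 9)
x ≡ 6 (mod 9)


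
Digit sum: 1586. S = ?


1 + 5 + 8 + 6 = 20


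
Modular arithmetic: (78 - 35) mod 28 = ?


78 - 35 = 43
43 mod 28 = 15


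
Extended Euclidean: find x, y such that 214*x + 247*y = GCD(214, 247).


Tabular extended Euclidean (each row: r = 214*s + 247*t):
r=214, s=1, t=0
r=247, s=0, t=1
q=0: r=214, s=1, t=0   [214*(1) + 247*(0) = 214]
q=1: r=33, s=-1, t=1   [214*(-1) + 247*(1) = 33]
q=6: r=16, s=7, t=-6   [214*(7) + 247*(-6) = 16]
q=2: r=1, s=-15, t=13   [214*(-15) + 247*(13) = 1]
q=16: r=0, s=247, t=-214   [214*(247) + 247*(-214) = 0]
GCD = 1; from the row with r=1: x=-15, y=13
Check: 214*(-15) + 247*(13) = -3210 + 3211 = 1

GCD = 1, x = -15, y = 13


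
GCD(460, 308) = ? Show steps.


460 = 1 * 308 + 152
308 = 2 * 152 + 4
152 = 38 * 4 + 0
GCD = 4


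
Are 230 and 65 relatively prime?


Euclidean algorithm:
230 = 3 * 65 + 35
65 = 1 * 35 + 30
35 = 1 * 30 + 5
30 = 6 * 5 + 0
GCD(230, 65) = 5

No, not coprime (GCD = 5)


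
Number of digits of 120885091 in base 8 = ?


120885091 in base 8 = 715107543
Number of digits = 9

9 digits (base 8)


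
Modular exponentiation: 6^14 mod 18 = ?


6^1 mod 18 = 6
6^2 mod 18 = 0
6^3 mod 18 = 0
6^4 mod 18 = 0
6^5 mod 18 = 0
6^6 mod 18 = 0
6^7 mod 18 = 0
6^8 mod 18 = 0
6^9 mod 18 = 0
6^10 mod 18 = 0
6^11 mod 18 = 0
6^12 mod 18 = 0
6^13 mod 18 = 0
6^14 mod 18 = 0


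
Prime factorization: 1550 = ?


1550 / 2 = 775
775 / 5 = 155
155 / 5 = 31
31 / 31 = 1
1550 = 2 × 5^2 × 31


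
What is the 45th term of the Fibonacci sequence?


Sequence: 1, 1, 2, 3, 5, 8, 13, 21, 34, 55, 89, 144, 233, 377, 610, 987, 1597, 2584, 4181, 6765, 10946, 17711, 28657, 46368, 75025, 121393, 196418, 317811, 514229, 832040, 1346269, 2178309, 3524578, 5702887, 9227465, 14930352, 24157817, 39088169, 63245986, 102334155, 165580141, 267914296, 433494437, 701408733, 1134903170
F(45) = 1134903170


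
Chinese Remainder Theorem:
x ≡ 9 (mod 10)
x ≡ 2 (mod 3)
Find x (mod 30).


M = 10*3 = 30
M1 = M/10 = 3, M2 = M/3 = 10
M1^(-1) mod 10 = 7, M2^(-1) mod 3 = 1
x = 9*3*7 + 2*10*1 = 209
209 mod 30 = 29
Check: 29 mod 10 = 9 ✓, 29 mod 3 = 2 ✓

x ≡ 29 (mod 30)


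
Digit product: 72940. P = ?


7 × 2 × 9 × 4 × 0 = 0


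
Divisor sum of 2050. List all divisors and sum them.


Divisors of 2050: 1, 2, 5, 10, 25, 41, 50, 82, 205, 410, 1025, 2050
Sum = 1 + 2 + 5 + 10 + 25 + 41 + 50 + 82 + 205 + 410 + 1025 + 2050 = 3906

σ(2050) = 3906


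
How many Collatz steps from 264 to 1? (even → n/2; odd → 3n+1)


264 → 132 → 66 → 33 → 100 → 50 → 25 → 76 → 38 → 19 → 58 → 29 → 88 → 44 → 22 → 11 → 34 → 17 → 52 → 26 → 13 → 40 → 20 → 10 → 5 → 16 → 8 → 4 → 2 → 1
Total steps = 29

29 steps


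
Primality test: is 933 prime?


933 / 3 = 311 (exact division)
933 is NOT prime.

No, 933 is not prime


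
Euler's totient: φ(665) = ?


665 = 5 × 7 × 19
Prime factors: 5, 7, 19
φ(665) = 665 × (1-1/5) × (1-1/7) × (1-1/19)
= 665 × 4/5 × 6/7 × 18/19 = 432

φ(665) = 432


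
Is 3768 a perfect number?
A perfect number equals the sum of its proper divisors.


Proper divisors of 3768: 1, 2, 3, 4, 6, 8, 12, 24, 157, 314, 471, 628, 942, 1256, 1884
Sum = 1 + 2 + 3 + 4 + 6 + 8 + 12 + 24 + 157 + 314 + 471 + 628 + 942 + 1256 + 1884 = 5712

No, 3768 is not perfect (5712 ≠ 3768)


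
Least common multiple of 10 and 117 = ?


GCD(10, 117) = 1
LCM = 10*117/1 = 1170/1 = 1170

LCM = 1170


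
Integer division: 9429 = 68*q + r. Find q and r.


9429 = 68 * 138 + 45
Check: 9384 + 45 = 9429

q = 138, r = 45


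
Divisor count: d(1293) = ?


1293 = 3^1 × 431^1
d(1293) = (1+1) × (1+1) = 4

4 divisors


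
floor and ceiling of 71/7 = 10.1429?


71/7 = 10.1429
floor = 10
ceil = 11

floor = 10, ceil = 11


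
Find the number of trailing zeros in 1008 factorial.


floor(1008/5) = 201
floor(1008/25) = 40
floor(1008/125) = 8
floor(1008/625) = 1
Total = 250

250 trailing zeros


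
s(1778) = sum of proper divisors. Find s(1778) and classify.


Proper divisors: 1, 2, 7, 14, 127, 254, 889
Sum = 1 + 2 + 7 + 14 + 127 + 254 + 889 = 1294
1294 < 1778 → deficient

s(1778) = 1294 (deficient)


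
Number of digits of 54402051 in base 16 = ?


54402051 in base 16 = 33E1C03
Number of digits = 7

7 digits (base 16)


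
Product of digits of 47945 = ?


4 × 7 × 9 × 4 × 5 = 5040


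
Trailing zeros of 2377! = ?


floor(2377/5) = 475
floor(2377/25) = 95
floor(2377/125) = 19
floor(2377/625) = 3
Total = 592

592 trailing zeros


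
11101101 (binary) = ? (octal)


11101101 (base 2) = 237 (decimal)
237 (decimal) = 355 (base 8)


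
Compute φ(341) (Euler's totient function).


341 = 11 × 31
Prime factors: 11, 31
φ(341) = 341 × (1-1/11) × (1-1/31)
= 341 × 10/11 × 30/31 = 300

φ(341) = 300


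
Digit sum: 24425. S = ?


2 + 4 + 4 + 2 + 5 = 17


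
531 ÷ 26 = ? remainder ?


531 = 26 * 20 + 11
Check: 520 + 11 = 531

q = 20, r = 11


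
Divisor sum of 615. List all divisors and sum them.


Divisors of 615: 1, 3, 5, 15, 41, 123, 205, 615
Sum = 1 + 3 + 5 + 15 + 41 + 123 + 205 + 615 = 1008

σ(615) = 1008


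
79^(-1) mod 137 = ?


Use the extended Euclidean algorithm on (137, 79); each row r = 137*s + 79*t:
r=137, s=1, t=0
r=79, s=0, t=1
q=1: r=58, s=1, t=-1   [137*(1) + 79*(-1) = 58]
q=1: r=21, s=-1, t=2   [137*(-1) + 79*(2) = 21]
q=2: r=16, s=3, t=-5   [137*(3) + 79*(-5) = 16]
q=1: r=5, s=-4, t=7   [137*(-4) + 79*(7) = 5]
q=3: r=1, s=15, t=-26   [137*(15) + 79*(-26) = 1]
q=5: r=0, s=-79, t=137   [137*(-79) + 79*(137) = 0]
GCD = 1 with t = -26, so 79*(-26) ≡ 1 (mod 137)
Inverse = -26 mod 137 = 111
Check: 79 * 111 = 8769 ≡ 1 (mod 137)

79^(-1) ≡ 111 (mod 137)


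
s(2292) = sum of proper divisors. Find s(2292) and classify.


Proper divisors: 1, 2, 3, 4, 6, 12, 191, 382, 573, 764, 1146
Sum = 1 + 2 + 3 + 4 + 6 + 12 + 191 + 382 + 573 + 764 + 1146 = 3084
3084 > 2292 → abundant

s(2292) = 3084 (abundant)


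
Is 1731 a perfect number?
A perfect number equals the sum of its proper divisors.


Proper divisors of 1731: 1, 3, 577
Sum = 1 + 3 + 577 = 581

No, 1731 is not perfect (581 ≠ 1731)


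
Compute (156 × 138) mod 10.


156 × 138 = 21528
21528 mod 10 = 8


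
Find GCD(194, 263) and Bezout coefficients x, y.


Tabular extended Euclidean (each row: r = 194*s + 263*t):
r=194, s=1, t=0
r=263, s=0, t=1
q=0: r=194, s=1, t=0   [194*(1) + 263*(0) = 194]
q=1: r=69, s=-1, t=1   [194*(-1) + 263*(1) = 69]
q=2: r=56, s=3, t=-2   [194*(3) + 263*(-2) = 56]
q=1: r=13, s=-4, t=3   [194*(-4) + 263*(3) = 13]
q=4: r=4, s=19, t=-14   [194*(19) + 263*(-14) = 4]
q=3: r=1, s=-61, t=45   [194*(-61) + 263*(45) = 1]
q=4: r=0, s=263, t=-194   [194*(263) + 263*(-194) = 0]
GCD = 1; from the row with r=1: x=-61, y=45
Check: 194*(-61) + 263*(45) = -11834 + 11835 = 1

GCD = 1, x = -61, y = 45


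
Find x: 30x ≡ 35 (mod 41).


GCD(30, 41) = 1, unique solution
a^(-1) mod 41 = 26
x = 26 * 35 mod 41 = 8

x ≡ 8 (mod 41)


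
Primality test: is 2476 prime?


2476 / 2 = 1238 (exact division)
2476 is NOT prime.

No, 2476 is not prime


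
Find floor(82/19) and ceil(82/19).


82/19 = 4.3158
floor = 4
ceil = 5

floor = 4, ceil = 5


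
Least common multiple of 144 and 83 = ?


GCD(144, 83) = 1
LCM = 144*83/1 = 11952/1 = 11952

LCM = 11952


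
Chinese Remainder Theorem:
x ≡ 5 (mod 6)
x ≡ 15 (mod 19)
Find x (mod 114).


M = 6*19 = 114
M1 = M/6 = 19, M2 = M/19 = 6
M1^(-1) mod 6 = 1, M2^(-1) mod 19 = 16
x = 5*19*1 + 15*6*16 = 1535
1535 mod 114 = 53
Check: 53 mod 6 = 5 ✓, 53 mod 19 = 15 ✓

x ≡ 53 (mod 114)


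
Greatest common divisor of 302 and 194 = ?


302 = 1 * 194 + 108
194 = 1 * 108 + 86
108 = 1 * 86 + 22
86 = 3 * 22 + 20
22 = 1 * 20 + 2
20 = 10 * 2 + 0
GCD = 2


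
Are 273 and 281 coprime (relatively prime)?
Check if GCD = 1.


Euclidean algorithm:
281 = 1 * 273 + 8
273 = 34 * 8 + 1
8 = 8 * 1 + 0
GCD(273, 281) = 1

Yes, coprime (GCD = 1)


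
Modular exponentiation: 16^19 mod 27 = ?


16^1 mod 27 = 16
16^2 mod 27 = 13
16^3 mod 27 = 19
16^4 mod 27 = 7
16^5 mod 27 = 4
16^6 mod 27 = 10
16^7 mod 27 = 25
16^8 mod 27 = 22
16^9 mod 27 = 1
16^10 mod 27 = 16
16^11 mod 27 = 13
16^12 mod 27 = 19
16^13 mod 27 = 7
16^14 mod 27 = 4
16^15 mod 27 = 10
16^16 mod 27 = 25
16^17 mod 27 = 22
16^18 mod 27 = 1
16^19 mod 27 = 16


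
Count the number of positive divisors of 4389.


4389 = 3^1 × 7^1 × 11^1 × 19^1
d(4389) = (1+1) × (1+1) × (1+1) × (1+1) = 16

16 divisors


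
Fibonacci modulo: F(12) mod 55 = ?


F(k) mod 55 for k=1..12:
1, 1, 2, 3, 5, 8, 13, 21, 34, 0, 34, 34
F(12) mod 55 = 34


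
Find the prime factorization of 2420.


2420 / 2 = 1210
1210 / 2 = 605
605 / 5 = 121
121 / 11 = 11
11 / 11 = 1
2420 = 2^2 × 5 × 11^2


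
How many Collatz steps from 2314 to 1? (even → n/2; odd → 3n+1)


2314 → 1157 → 3472 → 1736 → 868 → 434 → 217 → 652 → 326 → 163 → 490 → 245 → 736 → 368 → 184 → 92 → 46 → 23 → 70 → 35 → 106 → 53 → 160 → 80 → 40 → 20 → 10 → 5 → 16 → 8 → 4 → 2 → 1
Total steps = 32

32 steps


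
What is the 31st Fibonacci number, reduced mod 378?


F(k) mod 378 for k=1..31:
1, 1, 2, 3, 5, 8, 13, 21, 34, 55, 89, 144, 233, 377, 232, 231, 85, 316, 23, 339, 362, 323, 307, 252, 181, 55, 236, 291, 149, 62, 211
F(31) mod 378 = 211


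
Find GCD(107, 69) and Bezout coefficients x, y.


Tabular extended Euclidean (each row: r = 107*s + 69*t):
r=107, s=1, t=0
r=69, s=0, t=1
q=1: r=38, s=1, t=-1   [107*(1) + 69*(-1) = 38]
q=1: r=31, s=-1, t=2   [107*(-1) + 69*(2) = 31]
q=1: r=7, s=2, t=-3   [107*(2) + 69*(-3) = 7]
q=4: r=3, s=-9, t=14   [107*(-9) + 69*(14) = 3]
q=2: r=1, s=20, t=-31   [107*(20) + 69*(-31) = 1]
q=3: r=0, s=-69, t=107   [107*(-69) + 69*(107) = 0]
GCD = 1; from the row with r=1: x=20, y=-31
Check: 107*(20) + 69*(-31) = 2140 - 2139 = 1

GCD = 1, x = 20, y = -31


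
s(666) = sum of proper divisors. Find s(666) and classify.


Proper divisors: 1, 2, 3, 6, 9, 18, 37, 74, 111, 222, 333
Sum = 1 + 2 + 3 + 6 + 9 + 18 + 37 + 74 + 111 + 222 + 333 = 816
816 > 666 → abundant

s(666) = 816 (abundant)


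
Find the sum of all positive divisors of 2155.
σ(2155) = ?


Divisors of 2155: 1, 5, 431, 2155
Sum = 1 + 5 + 431 + 2155 = 2592

σ(2155) = 2592


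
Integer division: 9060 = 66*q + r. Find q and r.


9060 = 66 * 137 + 18
Check: 9042 + 18 = 9060

q = 137, r = 18


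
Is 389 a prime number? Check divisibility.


Check divisors up to sqrt(389) = 19.7231
No divisors found.
389 is prime.

Yes, 389 is prime


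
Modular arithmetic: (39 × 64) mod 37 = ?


39 × 64 = 2496
2496 mod 37 = 17


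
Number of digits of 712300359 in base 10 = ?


712300359 has 9 digits in base 10
floor(log10(712300359)) + 1 = floor(8.8527) + 1 = 9

9 digits (base 10)


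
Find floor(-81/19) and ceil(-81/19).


-81/19 = -4.2632
floor = -5
ceil = -4

floor = -5, ceil = -4


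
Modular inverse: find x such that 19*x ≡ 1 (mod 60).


Use the extended Euclidean algorithm on (60, 19); each row r = 60*s + 19*t:
r=60, s=1, t=0
r=19, s=0, t=1
q=3: r=3, s=1, t=-3   [60*(1) + 19*(-3) = 3]
q=6: r=1, s=-6, t=19   [60*(-6) + 19*(19) = 1]
q=3: r=0, s=19, t=-60   [60*(19) + 19*(-60) = 0]
GCD = 1 with t = 19, so 19*(19) ≡ 1 (mod 60)
Inverse = 19 mod 60 = 19
Check: 19 * 19 = 361 ≡ 1 (mod 60)

19^(-1) ≡ 19 (mod 60)


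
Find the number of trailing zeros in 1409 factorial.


floor(1409/5) = 281
floor(1409/25) = 56
floor(1409/125) = 11
floor(1409/625) = 2
Total = 350

350 trailing zeros


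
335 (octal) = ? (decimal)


335 (base 8) = 221 (decimal)
221 (decimal) = 221 (base 10)


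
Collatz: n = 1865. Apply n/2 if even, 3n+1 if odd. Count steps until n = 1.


1865 → 5596 → 2798 → 1399 → 4198 → 2099 → 6298 → 3149 → 9448 → 4724 → 2362 → 1181 → 3544 → 1772 → 886 → 443 → 1330 → 665 → 1996 → 998 → 499 → 1498 → 749 → 2248 → 1124 → 562 → 281 → 844 → 422 → 211 → 634 → 317 → 952 → 476 → 238 → 119 → 358 → 179 → 538 → 269 → 808 → 404 → 202 → 101 → 304 → 152 → 76 → 38 → 19 → 58 → 29 → 88 → 44 → 22 → 11 → 34 → 17 → 52 → 26 → 13 → 40 → 20 → 10 → 5 → 16 → 8 → 4 → 2 → 1
Total steps = 68

68 steps


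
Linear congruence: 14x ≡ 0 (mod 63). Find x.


GCD(14, 63) = 7 divides 0
Divide: 2x ≡ 0 (mod 9)
x ≡ 0 (mod 9)


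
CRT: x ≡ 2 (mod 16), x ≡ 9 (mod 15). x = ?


M = 16*15 = 240
M1 = M/16 = 15, M2 = M/15 = 16
M1^(-1) mod 16 = 15, M2^(-1) mod 15 = 1
x = 2*15*15 + 9*16*1 = 594
594 mod 240 = 114
Check: 114 mod 16 = 2 ✓, 114 mod 15 = 9 ✓

x ≡ 114 (mod 240)


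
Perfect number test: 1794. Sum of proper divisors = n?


Proper divisors of 1794: 1, 2, 3, 6, 13, 23, 26, 39, 46, 69, 78, 138, 299, 598, 897
Sum = 1 + 2 + 3 + 6 + 13 + 23 + 26 + 39 + 46 + 69 + 78 + 138 + 299 + 598 + 897 = 2238

No, 1794 is not perfect (2238 ≠ 1794)


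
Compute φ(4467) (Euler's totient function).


4467 = 3 × 1489
Prime factors: 3, 1489
φ(4467) = 4467 × (1-1/3) × (1-1/1489)
= 4467 × 2/3 × 1488/1489 = 2976

φ(4467) = 2976


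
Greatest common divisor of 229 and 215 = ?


229 = 1 * 215 + 14
215 = 15 * 14 + 5
14 = 2 * 5 + 4
5 = 1 * 4 + 1
4 = 4 * 1 + 0
GCD = 1


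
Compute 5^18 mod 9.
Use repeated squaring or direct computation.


5^1 mod 9 = 5
5^2 mod 9 = 7
5^3 mod 9 = 8
5^4 mod 9 = 4
5^5 mod 9 = 2
5^6 mod 9 = 1
5^7 mod 9 = 5
5^8 mod 9 = 7
5^9 mod 9 = 8
5^10 mod 9 = 4
5^11 mod 9 = 2
5^12 mod 9 = 1
5^13 mod 9 = 5
5^14 mod 9 = 7
5^15 mod 9 = 8
5^16 mod 9 = 4
5^17 mod 9 = 2
5^18 mod 9 = 1


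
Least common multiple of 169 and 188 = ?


GCD(169, 188) = 1
LCM = 169*188/1 = 31772/1 = 31772

LCM = 31772


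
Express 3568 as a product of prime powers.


3568 / 2 = 1784
1784 / 2 = 892
892 / 2 = 446
446 / 2 = 223
223 / 223 = 1
3568 = 2^4 × 223


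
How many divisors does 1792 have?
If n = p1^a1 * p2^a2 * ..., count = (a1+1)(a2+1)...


1792 = 2^8 × 7^1
d(1792) = (8+1) × (1+1) = 18

18 divisors


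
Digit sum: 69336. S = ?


6 + 9 + 3 + 3 + 6 = 27


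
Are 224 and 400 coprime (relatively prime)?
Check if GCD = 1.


Euclidean algorithm:
400 = 1 * 224 + 176
224 = 1 * 176 + 48
176 = 3 * 48 + 32
48 = 1 * 32 + 16
32 = 2 * 16 + 0
GCD(224, 400) = 16

No, not coprime (GCD = 16)


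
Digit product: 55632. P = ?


5 × 5 × 6 × 3 × 2 = 900


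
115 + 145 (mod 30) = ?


115 + 145 = 260
260 mod 30 = 20


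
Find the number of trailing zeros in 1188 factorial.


floor(1188/5) = 237
floor(1188/25) = 47
floor(1188/125) = 9
floor(1188/625) = 1
Total = 294

294 trailing zeros


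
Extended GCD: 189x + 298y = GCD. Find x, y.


Tabular extended Euclidean (each row: r = 189*s + 298*t):
r=189, s=1, t=0
r=298, s=0, t=1
q=0: r=189, s=1, t=0   [189*(1) + 298*(0) = 189]
q=1: r=109, s=-1, t=1   [189*(-1) + 298*(1) = 109]
q=1: r=80, s=2, t=-1   [189*(2) + 298*(-1) = 80]
q=1: r=29, s=-3, t=2   [189*(-3) + 298*(2) = 29]
q=2: r=22, s=8, t=-5   [189*(8) + 298*(-5) = 22]
q=1: r=7, s=-11, t=7   [189*(-11) + 298*(7) = 7]
q=3: r=1, s=41, t=-26   [189*(41) + 298*(-26) = 1]
q=7: r=0, s=-298, t=189   [189*(-298) + 298*(189) = 0]
GCD = 1; from the row with r=1: x=41, y=-26
Check: 189*(41) + 298*(-26) = 7749 - 7748 = 1

GCD = 1, x = 41, y = -26


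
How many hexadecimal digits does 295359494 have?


295359494 in base 16 = 119AD406
Number of digits = 8

8 digits (base 16)


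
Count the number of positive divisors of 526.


526 = 2^1 × 263^1
d(526) = (1+1) × (1+1) = 4

4 divisors


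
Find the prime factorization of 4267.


4267 / 17 = 251
251 / 251 = 1
4267 = 17 × 251


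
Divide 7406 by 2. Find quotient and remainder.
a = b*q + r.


7406 = 2 * 3703 + 0
Check: 7406 + 0 = 7406

q = 3703, r = 0


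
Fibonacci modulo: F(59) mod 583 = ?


F(k) mod 583 for k=1..59:
1, 1, 2, 3, 5, 8, 13, 21, 34, 55, 89, 144, 233, 377, 27, 404, 431, 252, 100, 352, 452, 221, 90, 311, 401, 129, 530, 76, 23, 99, 122, 221, 343, 564, 324, 305, 46, 351, 397, 165, 562, 144, 123, 267, 390, 74, 464, 538, 419, 374, 210, 1, 211, 212, 423, 52, 475, 527, 419
F(59) mod 583 = 419


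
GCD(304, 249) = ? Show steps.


304 = 1 * 249 + 55
249 = 4 * 55 + 29
55 = 1 * 29 + 26
29 = 1 * 26 + 3
26 = 8 * 3 + 2
3 = 1 * 2 + 1
2 = 2 * 1 + 0
GCD = 1


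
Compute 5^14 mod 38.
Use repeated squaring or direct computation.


5^1 mod 38 = 5
5^2 mod 38 = 25
5^3 mod 38 = 11
5^4 mod 38 = 17
5^5 mod 38 = 9
5^6 mod 38 = 7
5^7 mod 38 = 35
5^8 mod 38 = 23
5^9 mod 38 = 1
5^10 mod 38 = 5
5^11 mod 38 = 25
5^12 mod 38 = 11
5^13 mod 38 = 17
5^14 mod 38 = 9


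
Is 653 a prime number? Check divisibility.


Check divisors up to sqrt(653) = 25.5539
No divisors found.
653 is prime.

Yes, 653 is prime


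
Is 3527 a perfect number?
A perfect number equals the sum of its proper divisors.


Proper divisors of 3527: 1
Sum = 1 = 1

No, 3527 is not perfect (1 ≠ 3527)


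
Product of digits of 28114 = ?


2 × 8 × 1 × 1 × 4 = 64


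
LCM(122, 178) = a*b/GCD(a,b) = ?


GCD(122, 178) = 2
LCM = 122*178/2 = 21716/2 = 10858

LCM = 10858


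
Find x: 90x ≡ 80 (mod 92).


GCD(90, 92) = 2 divides 80
Divide: 45x ≡ 40 (mod 46)
x ≡ 6 (mod 46)


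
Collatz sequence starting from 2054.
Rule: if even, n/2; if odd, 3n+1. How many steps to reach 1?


2054 → 1027 → 3082 → 1541 → 4624 → 2312 → 1156 → 578 → 289 → 868 → 434 → 217 → 652 → 326 → 163 → 490 → 245 → 736 → 368 → 184 → 92 → 46 → 23 → 70 → 35 → 106 → 53 → 160 → 80 → 40 → 20 → 10 → 5 → 16 → 8 → 4 → 2 → 1
Total steps = 37

37 steps


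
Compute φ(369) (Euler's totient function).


369 = 3^2 × 41
Prime factors: 3, 41
φ(369) = 369 × (1-1/3) × (1-1/41)
= 369 × 2/3 × 40/41 = 240

φ(369) = 240


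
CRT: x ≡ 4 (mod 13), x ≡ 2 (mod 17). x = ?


M = 13*17 = 221
M1 = M/13 = 17, M2 = M/17 = 13
M1^(-1) mod 13 = 10, M2^(-1) mod 17 = 4
x = 4*17*10 + 2*13*4 = 784
784 mod 221 = 121
Check: 121 mod 13 = 4 ✓, 121 mod 17 = 2 ✓

x ≡ 121 (mod 221)


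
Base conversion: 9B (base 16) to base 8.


9B (base 16) = 155 (decimal)
155 (decimal) = 233 (base 8)


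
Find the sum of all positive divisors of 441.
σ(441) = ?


Divisors of 441: 1, 3, 7, 9, 21, 49, 63, 147, 441
Sum = 1 + 3 + 7 + 9 + 21 + 49 + 63 + 147 + 441 = 741

σ(441) = 741


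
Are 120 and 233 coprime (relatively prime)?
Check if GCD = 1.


Euclidean algorithm:
233 = 1 * 120 + 113
120 = 1 * 113 + 7
113 = 16 * 7 + 1
7 = 7 * 1 + 0
GCD(120, 233) = 1

Yes, coprime (GCD = 1)


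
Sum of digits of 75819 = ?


7 + 5 + 8 + 1 + 9 = 30


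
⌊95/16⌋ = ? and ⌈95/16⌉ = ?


95/16 = 5.9375
floor = 5
ceil = 6

floor = 5, ceil = 6


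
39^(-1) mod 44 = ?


Use the extended Euclidean algorithm on (44, 39); each row r = 44*s + 39*t:
r=44, s=1, t=0
r=39, s=0, t=1
q=1: r=5, s=1, t=-1   [44*(1) + 39*(-1) = 5]
q=7: r=4, s=-7, t=8   [44*(-7) + 39*(8) = 4]
q=1: r=1, s=8, t=-9   [44*(8) + 39*(-9) = 1]
q=4: r=0, s=-39, t=44   [44*(-39) + 39*(44) = 0]
GCD = 1 with t = -9, so 39*(-9) ≡ 1 (mod 44)
Inverse = -9 mod 44 = 35
Check: 39 * 35 = 1365 ≡ 1 (mod 44)

39^(-1) ≡ 35 (mod 44)


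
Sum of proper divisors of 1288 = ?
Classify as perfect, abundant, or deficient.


Proper divisors: 1, 2, 4, 7, 8, 14, 23, 28, 46, 56, 92, 161, 184, 322, 644
Sum = 1 + 2 + 4 + 7 + 8 + 14 + 23 + 28 + 46 + 56 + 92 + 161 + 184 + 322 + 644 = 1592
1592 > 1288 → abundant

s(1288) = 1592 (abundant)


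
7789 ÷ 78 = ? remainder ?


7789 = 78 * 99 + 67
Check: 7722 + 67 = 7789

q = 99, r = 67


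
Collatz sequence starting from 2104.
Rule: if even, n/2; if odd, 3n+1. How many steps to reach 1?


2104 → 1052 → 526 → 263 → 790 → 395 → 1186 → 593 → 1780 → 890 → 445 → 1336 → 668 → 334 → 167 → 502 → 251 → 754 → 377 → 1132 → 566 → 283 → 850 → 425 → 1276 → 638 → 319 → 958 → 479 → 1438 → 719 → 2158 → 1079 → 3238 → 1619 → 4858 → 2429 → 7288 → 3644 → 1822 → 911 → 2734 → 1367 → 4102 → 2051 → 6154 → 3077 → 9232 → 4616 → 2308 → 1154 → 577 → 1732 → 866 → 433 → 1300 → 650 → 325 → 976 → 488 → 244 → 122 → 61 → 184 → 92 → 46 → 23 → 70 → 35 → 106 → 53 → 160 → 80 → 40 → 20 → 10 → 5 → 16 → 8 → 4 → 2 → 1
Total steps = 81

81 steps


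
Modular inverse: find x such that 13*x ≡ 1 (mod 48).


Use the extended Euclidean algorithm on (48, 13); each row r = 48*s + 13*t:
r=48, s=1, t=0
r=13, s=0, t=1
q=3: r=9, s=1, t=-3   [48*(1) + 13*(-3) = 9]
q=1: r=4, s=-1, t=4   [48*(-1) + 13*(4) = 4]
q=2: r=1, s=3, t=-11   [48*(3) + 13*(-11) = 1]
q=4: r=0, s=-13, t=48   [48*(-13) + 13*(48) = 0]
GCD = 1 with t = -11, so 13*(-11) ≡ 1 (mod 48)
Inverse = -11 mod 48 = 37
Check: 13 * 37 = 481 ≡ 1 (mod 48)

13^(-1) ≡ 37 (mod 48)


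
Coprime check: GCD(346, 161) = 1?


Euclidean algorithm:
346 = 2 * 161 + 24
161 = 6 * 24 + 17
24 = 1 * 17 + 7
17 = 2 * 7 + 3
7 = 2 * 3 + 1
3 = 3 * 1 + 0
GCD(346, 161) = 1

Yes, coprime (GCD = 1)


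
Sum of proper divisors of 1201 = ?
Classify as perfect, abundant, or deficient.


Proper divisors: 1
Sum = 1 = 1
1 < 1201 → deficient

s(1201) = 1 (deficient)


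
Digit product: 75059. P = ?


7 × 5 × 0 × 5 × 9 = 0


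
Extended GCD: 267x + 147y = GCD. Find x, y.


Tabular extended Euclidean (each row: r = 267*s + 147*t):
r=267, s=1, t=0
r=147, s=0, t=1
q=1: r=120, s=1, t=-1   [267*(1) + 147*(-1) = 120]
q=1: r=27, s=-1, t=2   [267*(-1) + 147*(2) = 27]
q=4: r=12, s=5, t=-9   [267*(5) + 147*(-9) = 12]
q=2: r=3, s=-11, t=20   [267*(-11) + 147*(20) = 3]
q=4: r=0, s=49, t=-89   [267*(49) + 147*(-89) = 0]
GCD = 3; from the row with r=3: x=-11, y=20
Check: 267*(-11) + 147*(20) = -2937 + 2940 = 3

GCD = 3, x = -11, y = 20


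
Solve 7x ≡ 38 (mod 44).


GCD(7, 44) = 1, unique solution
a^(-1) mod 44 = 19
x = 19 * 38 mod 44 = 18

x ≡ 18 (mod 44)


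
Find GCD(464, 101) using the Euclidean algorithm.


464 = 4 * 101 + 60
101 = 1 * 60 + 41
60 = 1 * 41 + 19
41 = 2 * 19 + 3
19 = 6 * 3 + 1
3 = 3 * 1 + 0
GCD = 1


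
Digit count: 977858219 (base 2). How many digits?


977858219 in base 2 = 111010010010001110111010101011
Number of digits = 30

30 digits (base 2)


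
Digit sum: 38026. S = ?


3 + 8 + 0 + 2 + 6 = 19


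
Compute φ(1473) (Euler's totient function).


1473 = 3 × 491
Prime factors: 3, 491
φ(1473) = 1473 × (1-1/3) × (1-1/491)
= 1473 × 2/3 × 490/491 = 980

φ(1473) = 980


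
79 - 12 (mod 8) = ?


79 - 12 = 67
67 mod 8 = 3


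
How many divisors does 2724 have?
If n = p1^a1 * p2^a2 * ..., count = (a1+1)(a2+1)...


2724 = 2^2 × 3^1 × 227^1
d(2724) = (2+1) × (1+1) × (1+1) = 12

12 divisors


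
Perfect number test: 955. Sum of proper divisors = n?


Proper divisors of 955: 1, 5, 191
Sum = 1 + 5 + 191 = 197

No, 955 is not perfect (197 ≠ 955)


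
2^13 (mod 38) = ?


2^1 mod 38 = 2
2^2 mod 38 = 4
2^3 mod 38 = 8
2^4 mod 38 = 16
2^5 mod 38 = 32
2^6 mod 38 = 26
2^7 mod 38 = 14
2^8 mod 38 = 28
2^9 mod 38 = 18
2^10 mod 38 = 36
2^11 mod 38 = 34
2^12 mod 38 = 30
2^13 mod 38 = 22


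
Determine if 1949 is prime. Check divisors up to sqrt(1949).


Check divisors up to sqrt(1949) = 44.1475
No divisors found.
1949 is prime.

Yes, 1949 is prime


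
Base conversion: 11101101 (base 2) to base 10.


11101101 (base 2) = 237 (decimal)
237 (decimal) = 237 (base 10)


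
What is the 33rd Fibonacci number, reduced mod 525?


F(k) mod 525 for k=1..33:
1, 1, 2, 3, 5, 8, 13, 21, 34, 55, 89, 144, 233, 377, 85, 462, 22, 484, 506, 465, 446, 386, 307, 168, 475, 118, 68, 186, 254, 440, 169, 84, 253
F(33) mod 525 = 253


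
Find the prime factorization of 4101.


4101 / 3 = 1367
1367 / 1367 = 1
4101 = 3 × 1367


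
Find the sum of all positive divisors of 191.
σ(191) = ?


Divisors of 191: 1, 191
Sum = 1 + 191 = 192

σ(191) = 192


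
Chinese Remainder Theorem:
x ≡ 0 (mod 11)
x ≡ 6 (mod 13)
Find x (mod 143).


M = 11*13 = 143
M1 = M/11 = 13, M2 = M/13 = 11
M1^(-1) mod 11 = 6, M2^(-1) mod 13 = 6
x = 0*13*6 + 6*11*6 = 396
396 mod 143 = 110
Check: 110 mod 11 = 0 ✓, 110 mod 13 = 6 ✓

x ≡ 110 (mod 143)


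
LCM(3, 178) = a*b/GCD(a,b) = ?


GCD(3, 178) = 1
LCM = 3*178/1 = 534/1 = 534

LCM = 534


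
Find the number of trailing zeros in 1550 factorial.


floor(1550/5) = 310
floor(1550/25) = 62
floor(1550/125) = 12
floor(1550/625) = 2
Total = 386

386 trailing zeros


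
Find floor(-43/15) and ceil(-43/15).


-43/15 = -2.8667
floor = -3
ceil = -2

floor = -3, ceil = -2


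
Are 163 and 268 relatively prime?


Euclidean algorithm:
268 = 1 * 163 + 105
163 = 1 * 105 + 58
105 = 1 * 58 + 47
58 = 1 * 47 + 11
47 = 4 * 11 + 3
11 = 3 * 3 + 2
3 = 1 * 2 + 1
2 = 2 * 1 + 0
GCD(163, 268) = 1

Yes, coprime (GCD = 1)


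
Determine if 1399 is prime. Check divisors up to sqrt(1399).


Check divisors up to sqrt(1399) = 37.4032
No divisors found.
1399 is prime.

Yes, 1399 is prime


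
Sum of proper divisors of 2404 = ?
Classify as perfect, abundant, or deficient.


Proper divisors: 1, 2, 4, 601, 1202
Sum = 1 + 2 + 4 + 601 + 1202 = 1810
1810 < 2404 → deficient

s(2404) = 1810 (deficient)


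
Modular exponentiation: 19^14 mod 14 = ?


19^1 mod 14 = 5
19^2 mod 14 = 11
19^3 mod 14 = 13
19^4 mod 14 = 9
19^5 mod 14 = 3
19^6 mod 14 = 1
19^7 mod 14 = 5
19^8 mod 14 = 11
19^9 mod 14 = 13
19^10 mod 14 = 9
19^11 mod 14 = 3
19^12 mod 14 = 1
19^13 mod 14 = 5
19^14 mod 14 = 11


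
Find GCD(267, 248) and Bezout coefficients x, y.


Tabular extended Euclidean (each row: r = 267*s + 248*t):
r=267, s=1, t=0
r=248, s=0, t=1
q=1: r=19, s=1, t=-1   [267*(1) + 248*(-1) = 19]
q=13: r=1, s=-13, t=14   [267*(-13) + 248*(14) = 1]
q=19: r=0, s=248, t=-267   [267*(248) + 248*(-267) = 0]
GCD = 1; from the row with r=1: x=-13, y=14
Check: 267*(-13) + 248*(14) = -3471 + 3472 = 1

GCD = 1, x = -13, y = 14


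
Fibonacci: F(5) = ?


Sequence: 1, 1, 2, 3, 5
F(5) = 5


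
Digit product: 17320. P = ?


1 × 7 × 3 × 2 × 0 = 0


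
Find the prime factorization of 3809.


3809 / 13 = 293
293 / 293 = 1
3809 = 13 × 293


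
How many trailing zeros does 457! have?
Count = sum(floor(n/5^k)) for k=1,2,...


floor(457/5) = 91
floor(457/25) = 18
floor(457/125) = 3
Total = 112

112 trailing zeros


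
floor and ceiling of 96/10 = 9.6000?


96/10 = 9.6000
floor = 9
ceil = 10

floor = 9, ceil = 10


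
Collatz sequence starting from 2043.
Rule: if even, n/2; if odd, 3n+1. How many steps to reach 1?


2043 → 6130 → 3065 → 9196 → 4598 → 2299 → 6898 → 3449 → 10348 → 5174 → 2587 → 7762 → 3881 → 11644 → 5822 → 2911 → 8734 → 4367 → 13102 → 6551 → 19654 → 9827 → 29482 → 14741 → 44224 → 22112 → 11056 → 5528 → 2764 → 1382 → 691 → 2074 → 1037 → 3112 → 1556 → 778 → 389 → 1168 → 584 → 292 → 146 → 73 → 220 → 110 → 55 → 166 → 83 → 250 → 125 → 376 → 188 → 94 → 47 → 142 → 71 → 214 → 107 → 322 → 161 → 484 → 242 → 121 → 364 → 182 → 91 → 274 → 137 → 412 → 206 → 103 → 310 → 155 → 466 → 233 → 700 → 350 → 175 → 526 → 263 → 790 → 395 → 1186 → 593 → 1780 → 890 → 445 → 1336 → 668 → 334 → 167 → 502 → 251 → 754 → 377 → 1132 → 566 → 283 → 850 → 425 → 1276 → 638 → 319 → 958 → 479 → 1438 → 719 → 2158 → 1079 → 3238 → 1619 → 4858 → 2429 → 7288 → 3644 → 1822 → 911 → 2734 → 1367 → 4102 → 2051 → 6154 → 3077 → 9232 → 4616 → 2308 → 1154 → 577 → 1732 → 866 → 433 → 1300 → 650 → 325 → 976 → 488 → 244 → 122 → 61 → 184 → 92 → 46 → 23 → 70 → 35 → 106 → 53 → 160 → 80 → 40 → 20 → 10 → 5 → 16 → 8 → 4 → 2 → 1
Total steps = 156

156 steps
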